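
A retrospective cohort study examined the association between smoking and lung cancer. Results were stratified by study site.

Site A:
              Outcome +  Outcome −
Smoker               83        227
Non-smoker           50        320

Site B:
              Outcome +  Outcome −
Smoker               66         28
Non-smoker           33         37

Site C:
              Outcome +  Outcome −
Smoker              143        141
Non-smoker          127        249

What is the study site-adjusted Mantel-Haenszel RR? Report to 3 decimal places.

RR_MH = Σ(aᵢ·n₀ᵢ/nᵢ) / Σ(cᵢ·n₁ᵢ/nᵢ), with n₁ᵢ = aᵢ+bᵢ (exposed), n₀ᵢ = cᵢ+dᵢ (unexposed), nᵢ = n₁ᵢ+n₀ᵢ.
Stratum 1 (Site A): n₁ = 310, n₀ = 370, n = 680; a·n₀/n = 83·370/680 = 45.1618; c·n₁/n = 50·310/680 = 22.7941
Stratum 2 (Site B): n₁ = 94, n₀ = 70, n = 164; a·n₀/n = 66·70/164 = 28.1707; c·n₁/n = 33·94/164 = 18.9146
Stratum 3 (Site C): n₁ = 284, n₀ = 376, n = 660; a·n₀/n = 143·376/660 = 81.4667; c·n₁/n = 127·284/660 = 54.6485
RR_MH = (45.1618 + 28.1707 + 81.4667) / (22.7941 + 18.9146 + 54.6485) = 154.7992 / 96.3572 = 1.60651

1.607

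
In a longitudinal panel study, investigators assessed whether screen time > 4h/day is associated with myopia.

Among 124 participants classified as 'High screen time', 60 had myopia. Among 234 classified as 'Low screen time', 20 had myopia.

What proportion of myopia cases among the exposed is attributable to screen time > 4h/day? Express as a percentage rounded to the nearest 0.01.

From the description: a = 60, b = 64, c = 20, d = 214.
Risk in exposed = 60/124 = 0.48387; risk in unexposed = 20/234 = 0.08547.
RR = 0.48387/0.08547 = 5.66129
AR% = (RR − 1)/RR × 100 = (5.66129 − 1)/5.66129 × 100 = 82.3362%

82.34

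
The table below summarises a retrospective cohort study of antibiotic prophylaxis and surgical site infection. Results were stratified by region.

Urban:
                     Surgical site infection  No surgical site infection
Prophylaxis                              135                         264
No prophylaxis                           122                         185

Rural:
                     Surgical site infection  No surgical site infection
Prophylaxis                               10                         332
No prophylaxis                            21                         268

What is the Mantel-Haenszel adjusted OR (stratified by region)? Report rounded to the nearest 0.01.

OR_MH = Σ(aᵢdᵢ/nᵢ) / Σ(bᵢcᵢ/nᵢ), where nᵢ is the stratum total.
Stratum 1 (Urban): n = 706; a·d/n = 135·185/706 = 35.3754; b·c/n = 264·122/706 = 45.6204
Stratum 2 (Rural): n = 631; a·d/n = 10·268/631 = 4.2472; b·c/n = 332·21/631 = 11.0491
OR_MH = (35.3754 + 4.2472) / (45.6204 + 11.0491) = 39.6226 / 56.6695 = 0.69919

0.70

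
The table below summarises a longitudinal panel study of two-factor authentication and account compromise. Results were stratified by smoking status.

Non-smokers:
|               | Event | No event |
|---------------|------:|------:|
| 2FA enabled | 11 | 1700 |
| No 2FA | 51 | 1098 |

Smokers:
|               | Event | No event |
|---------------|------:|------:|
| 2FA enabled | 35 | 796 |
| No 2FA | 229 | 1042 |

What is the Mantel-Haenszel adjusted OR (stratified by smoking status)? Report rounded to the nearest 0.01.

OR_MH = Σ(aᵢdᵢ/nᵢ) / Σ(bᵢcᵢ/nᵢ), where nᵢ is the stratum total.
Stratum 1 (Non-smokers): n = 2860; a·d/n = 11·1098/2860 = 4.2231; b·c/n = 1700·51/2860 = 30.3147
Stratum 2 (Smokers): n = 2102; a·d/n = 35·1042/2102 = 17.3501; b·c/n = 796·229/2102 = 86.7193
OR_MH = (4.2231 + 17.3501) / (30.3147 + 86.7193) = 21.5732 / 117.0340 = 0.18433

0.18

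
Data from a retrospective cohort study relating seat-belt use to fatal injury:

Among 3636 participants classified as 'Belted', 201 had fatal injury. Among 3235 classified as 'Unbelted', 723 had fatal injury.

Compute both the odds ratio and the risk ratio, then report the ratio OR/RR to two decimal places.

0.82

From the description: a = 201, b = 3435, c = 723, d = 2512.
OR = (201·2512)/(3435·723) = 504912/2483505 = 0.20331
Risk in exposed = 201/3636 = 0.05528; risk in unexposed = 723/3235 = 0.22349; RR = 0.24735
OR/RR = 0.20331 / 0.24735 = 0.82194
The outcome is not rare, so the OR lies further from 1 than the RR.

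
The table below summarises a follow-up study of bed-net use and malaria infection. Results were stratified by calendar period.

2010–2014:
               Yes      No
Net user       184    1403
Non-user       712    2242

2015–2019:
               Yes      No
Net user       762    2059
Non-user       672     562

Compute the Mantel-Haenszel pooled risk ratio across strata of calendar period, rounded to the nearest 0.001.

RR_MH = Σ(aᵢ·n₀ᵢ/nᵢ) / Σ(cᵢ·n₁ᵢ/nᵢ), with n₁ᵢ = aᵢ+bᵢ (exposed), n₀ᵢ = cᵢ+dᵢ (unexposed), nᵢ = n₁ᵢ+n₀ᵢ.
Stratum 1 (2010–2014): n₁ = 1587, n₀ = 2954, n = 4541; a·n₀/n = 184·2954/4541 = 119.6952; c·n₁/n = 712·1587/4541 = 248.8315
Stratum 2 (2015–2019): n₁ = 2821, n₀ = 1234, n = 4055; a·n₀/n = 762·1234/4055 = 231.8885; c·n₁/n = 672·2821/4055 = 467.4999
RR_MH = (119.6952 + 231.8885) / (248.8315 + 467.4999) = 351.5838 / 716.3314 = 0.49081

0.491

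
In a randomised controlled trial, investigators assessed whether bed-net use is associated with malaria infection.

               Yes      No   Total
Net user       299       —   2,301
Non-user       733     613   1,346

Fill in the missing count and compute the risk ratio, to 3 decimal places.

The missing cell is in the exposed row: 2301 − 299 = 2002.
So a = 299, b = 2002, c = 733, d = 613.
RR = [a/(a+b)] / [c/(c+d)] = (299/2301) / (733/1346) = 0.12994/0.54458 = 0.23861

0.239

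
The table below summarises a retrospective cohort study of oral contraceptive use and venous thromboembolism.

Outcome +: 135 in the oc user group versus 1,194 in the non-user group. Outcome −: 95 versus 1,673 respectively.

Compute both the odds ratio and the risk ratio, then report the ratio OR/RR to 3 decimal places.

1.413

From the description: a = 135, b = 95, c = 1194, d = 1673.
OR = (135·1673)/(95·1194) = 225855/113430 = 1.99114
Risk in exposed = 135/230 = 0.58696; risk in unexposed = 1194/2867 = 0.41646; RR = 1.40938
OR/RR = 1.99114 / 1.40938 = 1.41277
The outcome is not rare, so the OR lies further from 1 than the RR.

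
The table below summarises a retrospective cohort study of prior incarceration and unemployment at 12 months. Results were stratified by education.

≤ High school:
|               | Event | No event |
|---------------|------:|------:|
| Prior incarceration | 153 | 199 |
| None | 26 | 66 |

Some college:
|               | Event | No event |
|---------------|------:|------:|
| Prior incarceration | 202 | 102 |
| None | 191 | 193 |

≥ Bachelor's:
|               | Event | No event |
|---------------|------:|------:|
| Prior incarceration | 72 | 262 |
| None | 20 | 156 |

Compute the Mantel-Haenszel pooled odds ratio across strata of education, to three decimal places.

OR_MH = Σ(aᵢdᵢ/nᵢ) / Σ(bᵢcᵢ/nᵢ), where nᵢ is the stratum total.
Stratum 1 (≤ High school): n = 444; a·d/n = 153·66/444 = 22.7432; b·c/n = 199·26/444 = 11.6532
Stratum 2 (Some college): n = 688; a·d/n = 202·193/688 = 56.6657; b·c/n = 102·191/688 = 28.3169
Stratum 3 (≥ Bachelor's): n = 510; a·d/n = 72·156/510 = 22.0235; b·c/n = 262·20/510 = 10.2745
OR_MH = (22.7432 + 56.6657 + 22.0235) / (11.6532 + 28.3169 + 10.2745) = 101.4325 / 50.2445 = 2.01878

2.019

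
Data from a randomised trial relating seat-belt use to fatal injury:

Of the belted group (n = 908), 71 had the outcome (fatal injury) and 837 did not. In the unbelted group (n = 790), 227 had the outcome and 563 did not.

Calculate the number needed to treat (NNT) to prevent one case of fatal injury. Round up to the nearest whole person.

5

Risk in treated group = 71/908 = 0.07819; risk in control = 227/790 = 0.28734.
Absolute risk reduction = 0.28734 − 0.07819 = 0.20915
NNT = 1 / ARR = 1 / 0.20915 = 4.781 → round up → 5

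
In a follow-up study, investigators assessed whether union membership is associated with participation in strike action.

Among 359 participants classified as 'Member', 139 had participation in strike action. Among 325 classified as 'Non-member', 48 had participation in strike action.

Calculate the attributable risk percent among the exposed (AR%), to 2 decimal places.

From the description: a = 139, b = 220, c = 48, d = 277.
Risk in exposed = 139/359 = 0.38719; risk in unexposed = 48/325 = 0.14769.
RR = 0.38719/0.14769 = 2.62158
AR% = (RR − 1)/RR × 100 = (2.62158 − 1)/2.62158 × 100 = 61.8550%

61.86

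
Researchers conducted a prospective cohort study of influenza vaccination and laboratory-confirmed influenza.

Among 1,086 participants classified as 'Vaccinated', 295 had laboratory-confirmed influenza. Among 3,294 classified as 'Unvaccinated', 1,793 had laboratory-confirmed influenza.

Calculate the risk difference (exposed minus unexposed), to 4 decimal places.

From the description: a = 295, b = 791, c = 1793, d = 1501.
Risk in exposed = 295/1086 = 0.271639; risk in unexposed = 1793/3294 = 0.544323.
Risk difference = 0.271639 − 0.544323 = -0.272684

-0.2727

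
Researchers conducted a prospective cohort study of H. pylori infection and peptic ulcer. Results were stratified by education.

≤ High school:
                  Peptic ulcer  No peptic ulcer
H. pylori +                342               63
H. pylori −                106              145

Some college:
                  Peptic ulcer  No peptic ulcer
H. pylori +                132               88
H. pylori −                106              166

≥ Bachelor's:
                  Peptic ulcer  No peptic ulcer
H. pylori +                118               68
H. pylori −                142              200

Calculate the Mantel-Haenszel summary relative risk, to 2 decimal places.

RR_MH = Σ(aᵢ·n₀ᵢ/nᵢ) / Σ(cᵢ·n₁ᵢ/nᵢ), with n₁ᵢ = aᵢ+bᵢ (exposed), n₀ᵢ = cᵢ+dᵢ (unexposed), nᵢ = n₁ᵢ+n₀ᵢ.
Stratum 1 (≤ High school): n₁ = 405, n₀ = 251, n = 656; a·n₀/n = 342·251/656 = 130.8567; c·n₁/n = 106·405/656 = 65.4421
Stratum 2 (Some college): n₁ = 220, n₀ = 272, n = 492; a·n₀/n = 132·272/492 = 72.9756; c·n₁/n = 106·220/492 = 47.3984
Stratum 3 (≥ Bachelor's): n₁ = 186, n₀ = 342, n = 528; a·n₀/n = 118·342/528 = 76.4318; c·n₁/n = 142·186/528 = 50.0227
RR_MH = (130.8567 + 72.9756 + 76.4318) / (65.4421 + 47.3984 + 50.0227) = 280.2641 / 162.8632 = 1.72086

1.72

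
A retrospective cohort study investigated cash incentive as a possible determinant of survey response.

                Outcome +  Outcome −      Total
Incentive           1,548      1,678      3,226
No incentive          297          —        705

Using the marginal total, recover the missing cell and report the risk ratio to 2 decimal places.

The missing cell is in the unexposed row: 705 − 297 = 408.
So a = 1548, b = 1678, c = 297, d = 408.
RR = [a/(a+b)] / [c/(c+d)] = (1548/3226) / (297/705) = 0.47985/0.42128 = 1.13904

1.14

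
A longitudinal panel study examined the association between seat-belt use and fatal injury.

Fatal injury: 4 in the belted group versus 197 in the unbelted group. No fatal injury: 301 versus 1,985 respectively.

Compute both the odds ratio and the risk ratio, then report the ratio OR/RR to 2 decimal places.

0.92

From the description: a = 4, b = 301, c = 197, d = 1985.
OR = (4·1985)/(301·197) = 7940/59297 = 0.13390
Risk in exposed = 4/305 = 0.01311; risk in unexposed = 197/2182 = 0.09028; RR = 0.14526
OR/RR = 0.13390 / 0.14526 = 0.92181
The outcome is rare in both groups, so OR ≈ RR (ratio near 1).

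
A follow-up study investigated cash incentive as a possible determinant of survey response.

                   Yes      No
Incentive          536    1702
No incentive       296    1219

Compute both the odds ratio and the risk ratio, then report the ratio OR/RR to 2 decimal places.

Cells: a = 536, b = 1702, c = 296, d = 1219.
OR = (536·1219)/(1702·296) = 653384/503792 = 1.29693
Risk in exposed = 536/2238 = 0.23950; risk in unexposed = 296/1515 = 0.19538; RR = 1.22582
OR/RR = 1.29693 / 1.22582 = 1.05801
The outcome is not rare, so the OR lies further from 1 than the RR.

1.06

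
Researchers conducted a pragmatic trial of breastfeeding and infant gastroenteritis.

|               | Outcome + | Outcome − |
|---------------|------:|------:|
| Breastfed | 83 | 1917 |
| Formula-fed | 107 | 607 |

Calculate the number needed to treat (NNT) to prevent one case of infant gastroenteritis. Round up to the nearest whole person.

Risk in treated group = 83/2000 = 0.04150; risk in control = 107/714 = 0.14986.
Absolute risk reduction = 0.14986 − 0.04150 = 0.10836
NNT = 1 / ARR = 1 / 0.10836 = 9.229 → round up → 10

10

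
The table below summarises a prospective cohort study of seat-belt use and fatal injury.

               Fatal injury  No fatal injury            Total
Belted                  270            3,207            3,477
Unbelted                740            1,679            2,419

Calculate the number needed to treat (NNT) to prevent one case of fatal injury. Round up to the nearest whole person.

Risk in treated group = 270/3477 = 0.07765; risk in control = 740/2419 = 0.30591.
Absolute risk reduction = 0.30591 − 0.07765 = 0.22826
NNT = 1 / ARR = 1 / 0.22826 = 4.381 → round up → 5

5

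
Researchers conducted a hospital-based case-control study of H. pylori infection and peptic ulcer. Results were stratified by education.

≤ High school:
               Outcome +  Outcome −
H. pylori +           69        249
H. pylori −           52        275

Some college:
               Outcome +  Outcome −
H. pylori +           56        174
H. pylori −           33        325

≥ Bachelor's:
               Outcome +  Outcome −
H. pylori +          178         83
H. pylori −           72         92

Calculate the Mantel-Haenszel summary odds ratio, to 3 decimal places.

2.253

OR_MH = Σ(aᵢdᵢ/nᵢ) / Σ(bᵢcᵢ/nᵢ), where nᵢ is the stratum total.
Stratum 1 (≤ High school): n = 645; a·d/n = 69·275/645 = 29.4186; b·c/n = 249·52/645 = 20.0744
Stratum 2 (Some college): n = 588; a·d/n = 56·325/588 = 30.9524; b·c/n = 174·33/588 = 9.7653
Stratum 3 (≥ Bachelor's): n = 425; a·d/n = 178·92/425 = 38.5318; b·c/n = 83·72/425 = 14.0612
OR_MH = (29.4186 + 30.9524 + 38.5318) / (20.0744 + 9.7653 + 14.0612) = 98.9028 / 43.9009 = 2.25286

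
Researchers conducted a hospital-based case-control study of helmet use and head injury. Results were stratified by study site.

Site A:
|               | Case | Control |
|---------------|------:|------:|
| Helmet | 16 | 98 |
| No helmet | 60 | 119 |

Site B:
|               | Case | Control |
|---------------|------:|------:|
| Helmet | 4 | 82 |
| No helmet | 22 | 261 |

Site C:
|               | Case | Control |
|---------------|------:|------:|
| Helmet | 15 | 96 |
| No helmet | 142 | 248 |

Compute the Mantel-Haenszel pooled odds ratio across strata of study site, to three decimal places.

0.321

OR_MH = Σ(aᵢdᵢ/nᵢ) / Σ(bᵢcᵢ/nᵢ), where nᵢ is the stratum total.
Stratum 1 (Site A): n = 293; a·d/n = 16·119/293 = 6.4983; b·c/n = 98·60/293 = 20.0683
Stratum 2 (Site B): n = 369; a·d/n = 4·261/369 = 2.8293; b·c/n = 82·22/369 = 4.8889
Stratum 3 (Site C): n = 501; a·d/n = 15·248/501 = 7.4251; b·c/n = 96·142/501 = 27.2096
OR_MH = (6.4983 + 2.8293 + 7.4251) / (20.0683 + 4.8889 + 27.2096) = 16.7527 / 52.1667 = 0.32114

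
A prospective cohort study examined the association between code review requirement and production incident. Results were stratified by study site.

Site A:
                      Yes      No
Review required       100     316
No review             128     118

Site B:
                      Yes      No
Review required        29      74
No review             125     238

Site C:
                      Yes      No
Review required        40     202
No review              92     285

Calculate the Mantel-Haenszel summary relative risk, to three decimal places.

0.584

RR_MH = Σ(aᵢ·n₀ᵢ/nᵢ) / Σ(cᵢ·n₁ᵢ/nᵢ), with n₁ᵢ = aᵢ+bᵢ (exposed), n₀ᵢ = cᵢ+dᵢ (unexposed), nᵢ = n₁ᵢ+n₀ᵢ.
Stratum 1 (Site A): n₁ = 416, n₀ = 246, n = 662; a·n₀/n = 100·246/662 = 37.1601; c·n₁/n = 128·416/662 = 80.4350
Stratum 2 (Site B): n₁ = 103, n₀ = 363, n = 466; a·n₀/n = 29·363/466 = 22.5901; c·n₁/n = 125·103/466 = 27.6288
Stratum 3 (Site C): n₁ = 242, n₀ = 377, n = 619; a·n₀/n = 40·377/619 = 24.3619; c·n₁/n = 92·242/619 = 35.9677
RR_MH = (37.1601 + 22.5901 + 24.3619) / (80.4350 + 27.6288 + 35.9677) = 84.1121 / 144.0315 = 0.58398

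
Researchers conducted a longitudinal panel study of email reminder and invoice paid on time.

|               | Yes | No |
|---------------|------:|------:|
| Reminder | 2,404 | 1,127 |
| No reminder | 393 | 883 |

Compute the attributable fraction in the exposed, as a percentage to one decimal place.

54.8

Cells: a = 2404, b = 1127, c = 393, d = 883.
Risk in exposed = 2404/3531 = 0.68083; risk in unexposed = 393/1276 = 0.30799.
RR = 0.68083/0.30799 = 2.21052
AR% = (RR − 1)/RR × 100 = (2.21052 − 1)/2.21052 × 100 = 54.7618%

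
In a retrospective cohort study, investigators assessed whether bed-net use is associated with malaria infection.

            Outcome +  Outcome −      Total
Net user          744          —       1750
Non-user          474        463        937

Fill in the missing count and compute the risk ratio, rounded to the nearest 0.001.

0.840

The missing cell is in the exposed row: 1750 − 744 = 1006.
So a = 744, b = 1006, c = 474, d = 463.
RR = [a/(a+b)] / [c/(c+d)] = (744/1750) / (474/937) = 0.42514/0.50587 = 0.84042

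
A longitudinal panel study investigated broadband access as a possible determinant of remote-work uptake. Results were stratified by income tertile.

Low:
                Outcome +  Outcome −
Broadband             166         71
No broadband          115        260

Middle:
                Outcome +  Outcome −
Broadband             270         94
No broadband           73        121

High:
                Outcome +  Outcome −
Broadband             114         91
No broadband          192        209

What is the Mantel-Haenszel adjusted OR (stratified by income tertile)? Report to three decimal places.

OR_MH = Σ(aᵢdᵢ/nᵢ) / Σ(bᵢcᵢ/nᵢ), where nᵢ is the stratum total.
Stratum 1 (Low): n = 612; a·d/n = 166·260/612 = 70.5229; b·c/n = 71·115/612 = 13.3415
Stratum 2 (Middle): n = 558; a·d/n = 270·121/558 = 58.5484; b·c/n = 94·73/558 = 12.2975
Stratum 3 (High): n = 606; a·d/n = 114·209/606 = 39.3168; b·c/n = 91·192/606 = 28.8317
OR_MH = (70.5229 + 58.5484 + 39.3168) / (13.3415 + 12.2975 + 28.8317) = 168.3881 / 54.4707 = 3.09135

3.091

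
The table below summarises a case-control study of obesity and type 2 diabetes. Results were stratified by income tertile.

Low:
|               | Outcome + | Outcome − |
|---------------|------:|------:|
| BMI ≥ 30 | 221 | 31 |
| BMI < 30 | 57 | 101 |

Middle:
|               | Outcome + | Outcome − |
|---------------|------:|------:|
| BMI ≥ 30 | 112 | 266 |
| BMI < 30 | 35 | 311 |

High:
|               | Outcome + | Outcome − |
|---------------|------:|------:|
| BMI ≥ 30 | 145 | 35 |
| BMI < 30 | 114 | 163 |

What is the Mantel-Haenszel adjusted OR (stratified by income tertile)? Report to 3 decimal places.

5.956

OR_MH = Σ(aᵢdᵢ/nᵢ) / Σ(bᵢcᵢ/nᵢ), where nᵢ is the stratum total.
Stratum 1 (Low): n = 410; a·d/n = 221·101/410 = 54.4415; b·c/n = 31·57/410 = 4.3098
Stratum 2 (Middle): n = 724; a·d/n = 112·311/724 = 48.1105; b·c/n = 266·35/724 = 12.8591
Stratum 3 (High): n = 457; a·d/n = 145·163/457 = 51.7177; b·c/n = 35·114/457 = 8.7309
OR_MH = (54.4415 + 48.1105 + 51.7177) / (4.3098 + 12.8591 + 8.7309) = 154.2697 / 25.8997 = 5.95642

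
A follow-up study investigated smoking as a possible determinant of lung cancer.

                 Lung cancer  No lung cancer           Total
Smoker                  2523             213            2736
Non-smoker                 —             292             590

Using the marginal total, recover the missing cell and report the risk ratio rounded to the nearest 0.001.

The missing cell is in the unexposed row: 590 − 292 = 298.
So a = 2523, b = 213, c = 298, d = 292.
RR = [a/(a+b)] / [c/(c+d)] = (2523/2736) / (298/590) = 0.92215/0.50508 = 1.82573

1.826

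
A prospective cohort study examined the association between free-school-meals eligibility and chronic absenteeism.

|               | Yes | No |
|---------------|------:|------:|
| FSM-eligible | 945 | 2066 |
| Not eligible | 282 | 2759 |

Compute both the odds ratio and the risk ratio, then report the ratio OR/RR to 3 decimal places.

1.322

Cells: a = 945, b = 2066, c = 282, d = 2759.
OR = (945·2759)/(2066·282) = 2607255/582612 = 4.47511
Risk in exposed = 945/3011 = 0.31385; risk in unexposed = 282/3041 = 0.09273; RR = 3.38445
OR/RR = 4.47511 / 3.38445 = 1.32226
The outcome is not rare, so the OR lies further from 1 than the RR.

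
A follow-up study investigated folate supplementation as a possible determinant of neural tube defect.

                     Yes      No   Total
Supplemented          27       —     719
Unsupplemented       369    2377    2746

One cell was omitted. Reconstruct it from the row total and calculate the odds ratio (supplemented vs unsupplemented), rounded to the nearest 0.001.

The missing cell is in the exposed row: 719 − 27 = 692.
So a = 27, b = 692, c = 369, d = 2377.
OR = (a·d)/(b·c) = (27 × 2377) / (692 × 369) = 64179 / 255348 = 0.25134

0.251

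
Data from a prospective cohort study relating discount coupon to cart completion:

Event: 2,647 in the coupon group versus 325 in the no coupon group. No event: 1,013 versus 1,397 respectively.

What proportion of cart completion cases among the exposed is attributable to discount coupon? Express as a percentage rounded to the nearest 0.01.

73.90

From the description: a = 2647, b = 1013, c = 325, d = 1397.
Risk in exposed = 2647/3660 = 0.72322; risk in unexposed = 325/1722 = 0.18873.
RR = 0.72322/0.18873 = 3.83197
AR% = (RR − 1)/RR × 100 = (3.83197 − 1)/3.83197 × 100 = 73.9038%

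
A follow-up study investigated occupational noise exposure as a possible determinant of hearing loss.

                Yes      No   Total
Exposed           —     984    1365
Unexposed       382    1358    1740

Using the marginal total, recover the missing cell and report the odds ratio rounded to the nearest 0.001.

The missing cell is in the exposed row: 1365 − 984 = 381.
So a = 381, b = 984, c = 382, d = 1358.
OR = (a·d)/(b·c) = (381 × 1358) / (984 × 382) = 517398 / 375888 = 1.37647

1.376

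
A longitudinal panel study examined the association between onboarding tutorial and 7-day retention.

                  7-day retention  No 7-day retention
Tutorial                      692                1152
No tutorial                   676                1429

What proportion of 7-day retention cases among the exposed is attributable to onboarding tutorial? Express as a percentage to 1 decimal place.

14.4

Cells: a = 692, b = 1152, c = 676, d = 1429.
Risk in exposed = 692/1844 = 0.37527; risk in unexposed = 676/2105 = 0.32114.
RR = 0.37527/0.32114 = 1.16856
AR% = (RR − 1)/RR × 100 = (1.16856 − 1)/1.16856 × 100 = 14.4245%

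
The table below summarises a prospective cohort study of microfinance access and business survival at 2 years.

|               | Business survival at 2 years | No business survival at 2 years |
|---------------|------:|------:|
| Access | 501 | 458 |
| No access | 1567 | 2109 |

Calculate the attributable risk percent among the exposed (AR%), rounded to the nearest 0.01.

Cells: a = 501, b = 458, c = 1567, d = 2109.
Risk in exposed = 501/959 = 0.52242; risk in unexposed = 1567/3676 = 0.42628.
RR = 0.52242/0.42628 = 1.22553
AR% = (RR − 1)/RR × 100 = (1.22553 − 1)/1.22553 × 100 = 18.4030%

18.40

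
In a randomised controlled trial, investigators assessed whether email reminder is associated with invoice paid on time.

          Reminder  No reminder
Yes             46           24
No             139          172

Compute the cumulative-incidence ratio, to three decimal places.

2.031

Reading the table with exposure as columns: a = 46 (Reminder, case), b = 139 (Reminder, non-case), c = 24 (No reminder, case), d = 172.
Risk in exposed = 46/185 = 0.24865; risk in unexposed = 24/196 = 0.12245.
RR = 0.24865 / 0.12245 = 2.03063
The risk among the exposed is 2.03 times that among the unexposed.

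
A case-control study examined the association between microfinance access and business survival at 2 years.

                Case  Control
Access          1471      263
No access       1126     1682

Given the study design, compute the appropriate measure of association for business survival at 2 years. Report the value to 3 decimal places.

Cells: a = 1471, b = 263, c = 1126, d = 1682.
This is a case-control study: participants were sampled on outcome status, so risks in the source population cannot be estimated directly — relative risk is not valid here. The odds ratio is the appropriate measure.
OR = (a·d)/(b·c) = (1471 × 1682) / (263 × 1126) = 2474222 / 296138 = 8.35496

8.355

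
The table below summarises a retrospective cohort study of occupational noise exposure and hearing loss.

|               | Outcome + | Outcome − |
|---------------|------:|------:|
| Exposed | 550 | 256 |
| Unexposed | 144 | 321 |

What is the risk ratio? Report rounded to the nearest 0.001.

2.204

Cells: a = 550, b = 256, c = 144, d = 321.
Risk in exposed = 550/806 = 0.68238; risk in unexposed = 144/465 = 0.30968.
RR = 0.68238 / 0.30968 = 2.20353
The risk among the exposed is 2.20 times that among the unexposed.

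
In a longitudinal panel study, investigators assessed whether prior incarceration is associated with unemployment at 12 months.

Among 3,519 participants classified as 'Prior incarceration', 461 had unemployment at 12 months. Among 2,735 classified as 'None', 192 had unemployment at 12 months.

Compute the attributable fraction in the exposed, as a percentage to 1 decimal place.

From the description: a = 461, b = 3058, c = 192, d = 2543.
Risk in exposed = 461/3519 = 0.13100; risk in unexposed = 192/2735 = 0.07020.
RR = 0.13100/0.07020 = 1.86611
AR% = (RR − 1)/RR × 100 = (1.86611 − 1)/1.86611 × 100 = 46.4127%

46.4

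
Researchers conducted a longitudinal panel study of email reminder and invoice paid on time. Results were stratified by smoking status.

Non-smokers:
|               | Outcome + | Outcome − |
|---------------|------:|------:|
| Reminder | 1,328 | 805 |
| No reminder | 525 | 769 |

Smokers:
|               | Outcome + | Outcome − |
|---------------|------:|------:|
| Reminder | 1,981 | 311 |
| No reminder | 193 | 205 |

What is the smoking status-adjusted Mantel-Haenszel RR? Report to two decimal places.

1.62

RR_MH = Σ(aᵢ·n₀ᵢ/nᵢ) / Σ(cᵢ·n₁ᵢ/nᵢ), with n₁ᵢ = aᵢ+bᵢ (exposed), n₀ᵢ = cᵢ+dᵢ (unexposed), nᵢ = n₁ᵢ+n₀ᵢ.
Stratum 1 (Non-smokers): n₁ = 2133, n₀ = 1294, n = 3427; a·n₀/n = 1328·1294/3427 = 501.4392; c·n₁/n = 525·2133/3427 = 326.7654
Stratum 2 (Smokers): n₁ = 2292, n₀ = 398, n = 2690; a·n₀/n = 1981·398/2690 = 293.0996; c·n₁/n = 193·2292/2690 = 164.4446
RR_MH = (501.4392 + 293.0996) / (326.7654 + 164.4446) = 794.5388 / 491.2100 = 1.61751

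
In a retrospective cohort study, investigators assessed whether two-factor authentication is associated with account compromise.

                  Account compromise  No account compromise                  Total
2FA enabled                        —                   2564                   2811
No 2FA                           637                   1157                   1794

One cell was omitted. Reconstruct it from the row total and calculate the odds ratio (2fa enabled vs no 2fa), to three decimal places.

0.175

The missing cell is in the exposed row: 2811 − 2564 = 247.
So a = 247, b = 2564, c = 637, d = 1157.
OR = (a·d)/(b·c) = (247 × 1157) / (2564 × 637) = 285779 / 1633268 = 0.17497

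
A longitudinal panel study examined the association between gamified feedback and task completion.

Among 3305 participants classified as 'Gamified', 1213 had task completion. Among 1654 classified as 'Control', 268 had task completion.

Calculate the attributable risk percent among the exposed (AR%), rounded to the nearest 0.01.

From the description: a = 1213, b = 2092, c = 268, d = 1386.
Risk in exposed = 1213/3305 = 0.36702; risk in unexposed = 268/1654 = 0.16203.
RR = 0.36702/0.16203 = 2.26511
AR% = (RR − 1)/RR × 100 = (2.26511 − 1)/2.26511 × 100 = 55.8521%

55.85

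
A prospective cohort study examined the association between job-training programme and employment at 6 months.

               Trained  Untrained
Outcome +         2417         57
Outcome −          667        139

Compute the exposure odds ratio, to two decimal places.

Reading the table with exposure as columns: a = 2417 (Trained, case), b = 667 (Trained, non-case), c = 57 (Untrained, case), d = 139.
OR = (a·d)/(b·c) = (2417 × 139) / (667 × 57) = 335963 / 38019 = 8.83671
The odds of employment at 6 months are about 8.84 times as high in the trained group.

8.84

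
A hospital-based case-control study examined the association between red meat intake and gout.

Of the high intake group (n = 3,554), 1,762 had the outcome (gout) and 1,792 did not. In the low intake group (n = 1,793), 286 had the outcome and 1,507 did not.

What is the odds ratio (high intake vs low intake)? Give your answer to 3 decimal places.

5.181

From the description: a = 1762, b = 1792, c = 286, d = 1507.
OR = (a·d)/(b·c) = (1762 × 1507) / (1792 × 286) = 2655334 / 512512 = 5.18102
The odds of gout are about 5.18 times as high in the high intake group.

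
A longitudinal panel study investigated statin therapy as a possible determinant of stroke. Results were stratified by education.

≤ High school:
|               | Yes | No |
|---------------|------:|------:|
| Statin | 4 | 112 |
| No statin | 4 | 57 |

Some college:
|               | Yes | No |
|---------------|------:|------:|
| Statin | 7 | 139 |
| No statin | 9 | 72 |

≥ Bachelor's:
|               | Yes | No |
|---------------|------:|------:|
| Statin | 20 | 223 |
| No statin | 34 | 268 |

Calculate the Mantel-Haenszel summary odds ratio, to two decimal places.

0.61

OR_MH = Σ(aᵢdᵢ/nᵢ) / Σ(bᵢcᵢ/nᵢ), where nᵢ is the stratum total.
Stratum 1 (≤ High school): n = 177; a·d/n = 4·57/177 = 1.2881; b·c/n = 112·4/177 = 2.5311
Stratum 2 (Some college): n = 227; a·d/n = 7·72/227 = 2.2203; b·c/n = 139·9/227 = 5.5110
Stratum 3 (≥ Bachelor's): n = 545; a·d/n = 20·268/545 = 9.8349; b·c/n = 223·34/545 = 13.9119
OR_MH = (1.2881 + 2.2203 + 9.8349) / (2.5311 + 5.5110 + 13.9119) = 13.3433 / 21.9540 = 0.60778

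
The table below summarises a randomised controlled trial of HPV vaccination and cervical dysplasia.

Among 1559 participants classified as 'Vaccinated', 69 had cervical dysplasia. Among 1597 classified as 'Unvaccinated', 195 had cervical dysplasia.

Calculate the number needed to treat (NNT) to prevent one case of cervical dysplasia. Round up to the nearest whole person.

Risk in treated group = 69/1559 = 0.04426; risk in control = 195/1597 = 0.12210.
Absolute risk reduction = 0.12210 − 0.04426 = 0.07784
NNT = 1 / ARR = 1 / 0.07784 = 12.846 → round up → 13

13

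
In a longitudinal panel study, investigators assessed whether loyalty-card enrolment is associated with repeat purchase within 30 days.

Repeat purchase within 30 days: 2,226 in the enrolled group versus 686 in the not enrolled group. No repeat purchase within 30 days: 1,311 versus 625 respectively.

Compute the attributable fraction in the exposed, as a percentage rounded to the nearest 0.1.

From the description: a = 2226, b = 1311, c = 686, d = 625.
Risk in exposed = 2226/3537 = 0.62935; risk in unexposed = 686/1311 = 0.52326.
RR = 0.62935/0.52326 = 1.20273
AR% = (RR − 1)/RR × 100 = (1.20273 − 1)/1.20273 × 100 = 16.8559%

16.9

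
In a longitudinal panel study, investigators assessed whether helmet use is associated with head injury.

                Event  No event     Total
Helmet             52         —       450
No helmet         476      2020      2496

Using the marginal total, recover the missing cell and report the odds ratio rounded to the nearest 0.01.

The missing cell is in the exposed row: 450 − 52 = 398.
So a = 52, b = 398, c = 476, d = 2020.
OR = (a·d)/(b·c) = (52 × 2020) / (398 × 476) = 105040 / 189448 = 0.55445

0.55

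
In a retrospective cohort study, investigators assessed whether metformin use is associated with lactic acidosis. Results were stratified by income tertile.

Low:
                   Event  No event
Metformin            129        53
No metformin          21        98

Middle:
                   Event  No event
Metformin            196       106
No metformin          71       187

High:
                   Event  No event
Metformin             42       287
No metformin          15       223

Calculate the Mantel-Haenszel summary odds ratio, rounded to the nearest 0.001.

OR_MH = Σ(aᵢdᵢ/nᵢ) / Σ(bᵢcᵢ/nᵢ), where nᵢ is the stratum total.
Stratum 1 (Low): n = 301; a·d/n = 129·98/301 = 42.0000; b·c/n = 53·21/301 = 3.6977
Stratum 2 (Middle): n = 560; a·d/n = 196·187/560 = 65.4500; b·c/n = 106·71/560 = 13.4393
Stratum 3 (High): n = 567; a·d/n = 42·223/567 = 16.5185; b·c/n = 287·15/567 = 7.5926
OR_MH = (42.0000 + 65.4500 + 16.5185) / (3.6977 + 13.4393 + 7.5926) = 123.9685 / 24.7296 = 5.01297

5.013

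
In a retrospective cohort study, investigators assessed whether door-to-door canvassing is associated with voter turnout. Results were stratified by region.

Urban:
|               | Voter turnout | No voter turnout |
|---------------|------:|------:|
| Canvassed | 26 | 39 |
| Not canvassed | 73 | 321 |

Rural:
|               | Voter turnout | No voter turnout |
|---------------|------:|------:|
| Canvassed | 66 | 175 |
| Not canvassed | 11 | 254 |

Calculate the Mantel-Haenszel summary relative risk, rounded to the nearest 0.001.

RR_MH = Σ(aᵢ·n₀ᵢ/nᵢ) / Σ(cᵢ·n₁ᵢ/nᵢ), with n₁ᵢ = aᵢ+bᵢ (exposed), n₀ᵢ = cᵢ+dᵢ (unexposed), nᵢ = n₁ᵢ+n₀ᵢ.
Stratum 1 (Urban): n₁ = 65, n₀ = 394, n = 459; a·n₀/n = 26·394/459 = 22.3181; c·n₁/n = 73·65/459 = 10.3377
Stratum 2 (Rural): n₁ = 241, n₀ = 265, n = 506; a·n₀/n = 66·265/506 = 34.5652; c·n₁/n = 11·241/506 = 5.2391
RR_MH = (22.3181 + 34.5652) / (10.3377 + 5.2391) = 56.8833 / 15.5768 = 3.65179

3.652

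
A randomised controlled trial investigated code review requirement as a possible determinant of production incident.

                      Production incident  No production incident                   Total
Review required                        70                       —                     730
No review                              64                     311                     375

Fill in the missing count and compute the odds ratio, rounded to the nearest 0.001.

The missing cell is in the exposed row: 730 − 70 = 660.
So a = 70, b = 660, c = 64, d = 311.
OR = (a·d)/(b·c) = (70 × 311) / (660 × 64) = 21770 / 42240 = 0.51539

0.515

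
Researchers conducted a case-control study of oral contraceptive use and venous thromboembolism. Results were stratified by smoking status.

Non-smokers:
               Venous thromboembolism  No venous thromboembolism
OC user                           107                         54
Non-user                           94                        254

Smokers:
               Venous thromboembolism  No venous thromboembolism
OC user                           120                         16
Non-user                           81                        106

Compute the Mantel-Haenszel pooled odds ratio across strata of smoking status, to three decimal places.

6.634

OR_MH = Σ(aᵢdᵢ/nᵢ) / Σ(bᵢcᵢ/nᵢ), where nᵢ is the stratum total.
Stratum 1 (Non-smokers): n = 509; a·d/n = 107·254/509 = 53.3949; b·c/n = 54·94/509 = 9.9725
Stratum 2 (Smokers): n = 323; a·d/n = 120·106/323 = 39.3808; b·c/n = 16·81/323 = 4.0124
OR_MH = (53.3949 + 39.3808) / (9.9725 + 4.0124) = 92.7757 / 13.9849 = 6.63400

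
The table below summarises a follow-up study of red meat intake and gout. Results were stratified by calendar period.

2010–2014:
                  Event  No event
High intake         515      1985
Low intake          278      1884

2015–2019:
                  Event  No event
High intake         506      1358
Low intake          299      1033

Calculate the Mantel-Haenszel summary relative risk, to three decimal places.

RR_MH = Σ(aᵢ·n₀ᵢ/nᵢ) / Σ(cᵢ·n₁ᵢ/nᵢ), with n₁ᵢ = aᵢ+bᵢ (exposed), n₀ᵢ = cᵢ+dᵢ (unexposed), nᵢ = n₁ᵢ+n₀ᵢ.
Stratum 1 (2010–2014): n₁ = 2500, n₀ = 2162, n = 4662; a·n₀/n = 515·2162/4662 = 238.8310; c·n₁/n = 278·2500/4662 = 149.0776
Stratum 2 (2015–2019): n₁ = 1864, n₀ = 1332, n = 3196; a·n₀/n = 506·1332/3196 = 210.8861; c·n₁/n = 299·1864/3196 = 174.3855
RR_MH = (238.8310 + 210.8861) / (149.0776 + 174.3855) = 449.7171 / 323.4631 = 1.39032

1.390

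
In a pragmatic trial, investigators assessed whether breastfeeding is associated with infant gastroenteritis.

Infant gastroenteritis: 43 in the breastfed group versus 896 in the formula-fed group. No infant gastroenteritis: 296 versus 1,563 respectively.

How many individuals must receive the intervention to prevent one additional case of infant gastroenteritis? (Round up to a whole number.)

Risk in treated group = 43/339 = 0.12684; risk in control = 896/2459 = 0.36438.
Absolute risk reduction = 0.36438 − 0.12684 = 0.23753
NNT = 1 / ARR = 1 / 0.23753 = 4.210 → round up → 5

5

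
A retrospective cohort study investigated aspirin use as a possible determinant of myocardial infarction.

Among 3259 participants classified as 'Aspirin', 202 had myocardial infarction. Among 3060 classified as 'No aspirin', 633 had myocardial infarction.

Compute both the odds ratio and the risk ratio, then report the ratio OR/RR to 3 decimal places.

From the description: a = 202, b = 3057, c = 633, d = 2427.
OR = (202·2427)/(3057·633) = 490254/1935081 = 0.25335
Risk in exposed = 202/3259 = 0.06198; risk in unexposed = 633/3060 = 0.20686; RR = 0.29963
OR/RR = 0.25335 / 0.29963 = 0.84555
The outcome is not rare, so the OR lies further from 1 than the RR.

0.846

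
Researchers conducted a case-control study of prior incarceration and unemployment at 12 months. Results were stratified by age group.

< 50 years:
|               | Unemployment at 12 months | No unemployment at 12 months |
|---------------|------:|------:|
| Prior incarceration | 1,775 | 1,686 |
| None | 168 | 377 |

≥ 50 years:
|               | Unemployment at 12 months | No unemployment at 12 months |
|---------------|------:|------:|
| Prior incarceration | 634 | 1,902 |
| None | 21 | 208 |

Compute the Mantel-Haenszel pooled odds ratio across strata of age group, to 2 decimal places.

2.52

OR_MH = Σ(aᵢdᵢ/nᵢ) / Σ(bᵢcᵢ/nᵢ), where nᵢ is the stratum total.
Stratum 1 (< 50 years): n = 4006; a·d/n = 1775·377/4006 = 167.0432; b·c/n = 1686·168/4006 = 70.7059
Stratum 2 (≥ 50 years): n = 2765; a·d/n = 634·208/2765 = 47.6933; b·c/n = 1902·21/2765 = 14.4456
OR_MH = (167.0432 + 47.6933) / (70.7059 + 14.4456) = 214.7365 / 85.1515 = 2.52182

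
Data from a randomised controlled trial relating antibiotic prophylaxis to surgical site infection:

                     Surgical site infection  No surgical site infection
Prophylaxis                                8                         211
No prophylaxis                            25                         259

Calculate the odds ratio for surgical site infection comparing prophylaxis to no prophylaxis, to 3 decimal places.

0.393

Cells: a = 8, b = 211, c = 25, d = 259.
OR = (a·d)/(b·c) = (8 × 259) / (211 × 25) = 2072 / 5275 = 0.39280
Exposure is associated with lower odds of surgical site infection (OR = 0.39 < 1).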